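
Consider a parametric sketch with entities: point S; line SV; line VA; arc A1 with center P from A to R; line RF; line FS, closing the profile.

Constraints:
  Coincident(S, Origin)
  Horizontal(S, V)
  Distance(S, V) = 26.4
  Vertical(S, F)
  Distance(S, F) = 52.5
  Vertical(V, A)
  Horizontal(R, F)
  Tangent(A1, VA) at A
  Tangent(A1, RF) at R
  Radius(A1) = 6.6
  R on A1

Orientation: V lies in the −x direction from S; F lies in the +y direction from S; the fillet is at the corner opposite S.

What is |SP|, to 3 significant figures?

50.0

S is at the origin; S and V share the same y with |SV| = 26.4 and V on the −x side, so V = (-26.4, 0.00). S and F share the same x with |SF| = 52.5 and F on the +y side, so F = (0.00, 52.5). The virtual corner opposite S is at (-26.4, 52.5). The tangent condition forces PA to be normal to VA and the tangent condition forces PR to be normal to RF, with radius 6.6, so the center P sits 6.6 in from both sides at P = (-19.8, 45.9). Then |SP| = |P − S| = 50.0.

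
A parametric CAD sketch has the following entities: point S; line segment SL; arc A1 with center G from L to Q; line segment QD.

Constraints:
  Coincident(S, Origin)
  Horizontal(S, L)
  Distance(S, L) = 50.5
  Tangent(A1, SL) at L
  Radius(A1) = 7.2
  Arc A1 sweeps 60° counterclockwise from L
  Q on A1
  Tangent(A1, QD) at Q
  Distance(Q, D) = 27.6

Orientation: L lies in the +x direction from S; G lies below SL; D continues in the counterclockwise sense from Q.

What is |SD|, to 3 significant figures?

41.0

On A1, L sits at bearing 90° from G; a 60° counterclockwise sweep puts Q at bearing 150°, so Q = G + 7.2·(cos 150°, sin 150°) = (44.3, -3.60). Tangency of A1 to QD means the radius GQ is perpendicular to QD, so QD runs along (−sin 150°, cos 150°); with |QD| = 27.6, D = (30.5, -27.5). Then |SD| = |D − S| = 41.0.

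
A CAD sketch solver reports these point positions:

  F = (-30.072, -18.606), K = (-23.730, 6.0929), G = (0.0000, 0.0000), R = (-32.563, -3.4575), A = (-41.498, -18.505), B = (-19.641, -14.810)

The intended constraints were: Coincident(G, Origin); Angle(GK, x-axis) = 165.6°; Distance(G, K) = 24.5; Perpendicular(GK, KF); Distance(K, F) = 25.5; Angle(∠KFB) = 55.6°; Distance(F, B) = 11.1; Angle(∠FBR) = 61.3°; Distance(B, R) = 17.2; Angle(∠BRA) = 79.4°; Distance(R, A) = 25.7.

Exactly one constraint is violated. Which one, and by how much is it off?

Distance(R, A) = 25.7 — off by 8.20.

G = (0.00, 0.00) ✓; GK at 165.6° ✓; |GK| = 24.50 ✓; ∠(GK, KF) = 90.00° ✓; |KF| = 25.50 ✓; ∠KFB = 55.60° ✓; |FB| = 11.10 ✓; ∠FBR = 61.30° ✓; |BR| = 17.20 ✓; ∠BRA = 79.40° ✓; |RA| = 17.50 ✗.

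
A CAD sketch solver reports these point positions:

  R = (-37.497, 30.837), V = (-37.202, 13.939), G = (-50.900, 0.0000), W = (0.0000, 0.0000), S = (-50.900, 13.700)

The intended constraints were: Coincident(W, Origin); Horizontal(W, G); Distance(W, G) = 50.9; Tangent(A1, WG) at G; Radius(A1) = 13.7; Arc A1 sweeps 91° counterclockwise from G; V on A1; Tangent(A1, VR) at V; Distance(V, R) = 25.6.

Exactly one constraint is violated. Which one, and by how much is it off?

Distance(V, R) = 25.6 — off by 8.70.

W = (0.00, 0.00) ✓; W.y = 0.00, G.y = 0.00 ✓; |WG| = 50.90 ✓; ∠(SG, GW) = 90.00° ✓; |SG| = 13.70 ✓; bearing(S→V) − bearing(S→G) = 91.00° ✓; |SV| = 13.70 ✓; ∠(SV, VR) = 90.00° ✓; |VR| = 16.90 ✗.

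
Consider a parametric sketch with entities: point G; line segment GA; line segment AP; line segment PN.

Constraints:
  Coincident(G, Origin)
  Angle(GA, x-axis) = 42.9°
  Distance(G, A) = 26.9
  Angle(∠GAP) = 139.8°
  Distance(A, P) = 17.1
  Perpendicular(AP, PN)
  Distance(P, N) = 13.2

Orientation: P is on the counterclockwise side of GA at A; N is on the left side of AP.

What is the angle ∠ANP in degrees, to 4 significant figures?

52.33°

G is at the origin; GA runs at 42.9° with length 26.9, so A = 26.9·(cos 42.9°, sin 42.9°) = (19.71, 18.31). ∠GAP = 139.8°, so AP runs at 42.9° + (180° − 139.8°) = 83.10° from the x-axis; with |AP| = 17.1, P = A + 17.1·(cos 83.10°, sin 83.10°) = (21.76, 35.29). The perpendicularity gives PN at right angles to AP; with |PN| = 13.2 on the left of AP, N = P + 13.2·(-0.9928, 0.1201) = (8.655, 36.87). Then cos ∠ANP = NA·NP / (|NA||NP|), giving 52.33°.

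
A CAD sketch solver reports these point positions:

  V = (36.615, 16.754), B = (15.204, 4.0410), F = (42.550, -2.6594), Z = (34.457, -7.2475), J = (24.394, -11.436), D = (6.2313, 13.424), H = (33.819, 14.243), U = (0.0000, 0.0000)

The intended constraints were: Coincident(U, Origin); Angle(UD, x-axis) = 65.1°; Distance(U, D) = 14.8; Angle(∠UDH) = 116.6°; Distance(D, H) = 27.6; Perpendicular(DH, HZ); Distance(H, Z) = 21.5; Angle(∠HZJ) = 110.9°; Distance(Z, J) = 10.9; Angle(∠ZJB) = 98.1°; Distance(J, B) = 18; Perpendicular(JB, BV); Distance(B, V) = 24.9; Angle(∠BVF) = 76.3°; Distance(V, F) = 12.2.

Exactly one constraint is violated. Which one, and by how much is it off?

Distance(V, F) = 12.2 — off by 8.10.

U = (0.00, 0.00) ✓; UD at 65.10° ✓; |UD| = 14.80 ✓; ∠UDH = 116.6° ✓; |DH| = 27.60 ✓; ∠(DH, HZ) = 90.00° ✓; |HZ| = 21.50 ✓; ∠HZJ = 110.9° ✓; |ZJ| = 10.90 ✓; ∠ZJB = 98.10° ✓; |JB| = 18.00 ✓; ∠(JB, BV) = 90.00° ✓; |BV| = 24.90 ✓; ∠BVF = 76.30° ✓; |VF| = 20.30 ✗.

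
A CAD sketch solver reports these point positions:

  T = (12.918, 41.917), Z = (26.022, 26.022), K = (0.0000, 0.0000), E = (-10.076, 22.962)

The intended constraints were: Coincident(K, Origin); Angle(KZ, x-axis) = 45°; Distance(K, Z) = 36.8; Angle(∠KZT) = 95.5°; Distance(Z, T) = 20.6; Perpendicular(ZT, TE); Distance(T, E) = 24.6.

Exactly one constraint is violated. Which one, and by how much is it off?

Distance(T, E) = 24.6 — off by 5.20.

K = (0.00, 0.00) ✓; KZ at 45.00° ✓; |KZ| = 36.80 ✓; ∠KZT = 95.50° ✓; |ZT| = 20.60 ✓; ∠(ZT, TE) = 90.00° ✓; |TE| = 29.80 ✗.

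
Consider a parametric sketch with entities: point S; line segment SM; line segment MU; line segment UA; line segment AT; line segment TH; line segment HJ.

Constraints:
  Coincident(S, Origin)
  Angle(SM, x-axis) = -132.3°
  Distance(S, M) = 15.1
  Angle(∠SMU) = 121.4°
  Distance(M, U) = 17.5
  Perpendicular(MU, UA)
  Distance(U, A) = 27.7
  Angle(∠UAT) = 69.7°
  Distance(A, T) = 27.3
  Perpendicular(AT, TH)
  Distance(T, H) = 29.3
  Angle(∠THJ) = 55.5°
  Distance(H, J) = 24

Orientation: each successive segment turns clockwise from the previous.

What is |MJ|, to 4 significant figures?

18.97

S is at the origin; SM runs at -132.3° with length 15.1, so M = (-10.16, -11.17). ∠SMU = 121.4° gives MU at 169.1° from the x-axis; with |MU| = 17.5, U = (-27.35, -7.859). MU is perpendicular to UA, so UA runs at 79.10°; with |UA| = 27.7, A = (-22.11, 19.34). ∠UAT = 69.7° gives AT at -31.20° from the x-axis; with |AT| = 27.3, T = (1.243, 5.199). AT ⟂ TH, so TH runs at -121.2°; with |TH| = 29.3, H = (-13.94, -19.86). ∠THJ = 55.5° gives HJ at 114.3° from the x-axis; with |HJ| = 24.0, J = (-23.81, 2.010). Then |MJ| = |J − M| = 18.97.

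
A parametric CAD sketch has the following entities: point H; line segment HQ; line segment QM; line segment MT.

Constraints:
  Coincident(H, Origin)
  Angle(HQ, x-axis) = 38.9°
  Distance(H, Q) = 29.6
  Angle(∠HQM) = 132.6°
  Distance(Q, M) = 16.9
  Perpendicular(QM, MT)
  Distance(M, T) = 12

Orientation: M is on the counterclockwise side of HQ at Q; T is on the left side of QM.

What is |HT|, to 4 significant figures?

38.21

H is at the origin; HQ runs at 38.9° with length 29.6, so Q = 29.6·(cos 38.9°, sin 38.9°) = (23.04, 18.59). ∠HQM = 132.6°, so QM runs at 38.9° + (180° − 132.6°) = 86.30° from the x-axis; with |QM| = 16.9, M = Q + 16.9·(cos 86.30°, sin 86.30°) = (24.13, 35.45). QM is perpendicular to MT; with |MT| = 12.0 on the left of QM, T = M + 12.0·(-0.9979, 0.06453) = (12.15, 36.23). Then |HT| = |T − H| = 38.21.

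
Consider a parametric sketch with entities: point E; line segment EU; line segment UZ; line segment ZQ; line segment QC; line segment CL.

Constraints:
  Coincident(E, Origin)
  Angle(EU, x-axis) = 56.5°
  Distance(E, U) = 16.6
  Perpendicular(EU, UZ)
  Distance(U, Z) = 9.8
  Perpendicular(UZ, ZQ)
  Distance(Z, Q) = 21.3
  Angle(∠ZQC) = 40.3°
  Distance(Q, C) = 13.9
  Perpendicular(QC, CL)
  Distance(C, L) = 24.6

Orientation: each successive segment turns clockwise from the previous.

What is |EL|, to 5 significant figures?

29.305

E is at the origin; EU runs at 56.5° with length 16.6, so U = (9.1622, 13.843). The perpendicularity gives UZ at right angles to EU, so UZ runs at -33.500°; with |UZ| = 9.8, Z = (17.334, 8.4335). UZ is perpendicular to ZQ, so ZQ runs at -123.50°; with |ZQ| = 21.3, Q = (5.5780, -9.3282). ∠ZQC = 40.3° gives QC at 96.800° from the x-axis; with |QC| = 13.9, C = (3.9322, 4.4740). QC ⟂ CL, so CL runs at 6.8000°; with |CL| = 24.6, L = (28.359, 7.3867). Then |EL| = |L − E| = 29.305.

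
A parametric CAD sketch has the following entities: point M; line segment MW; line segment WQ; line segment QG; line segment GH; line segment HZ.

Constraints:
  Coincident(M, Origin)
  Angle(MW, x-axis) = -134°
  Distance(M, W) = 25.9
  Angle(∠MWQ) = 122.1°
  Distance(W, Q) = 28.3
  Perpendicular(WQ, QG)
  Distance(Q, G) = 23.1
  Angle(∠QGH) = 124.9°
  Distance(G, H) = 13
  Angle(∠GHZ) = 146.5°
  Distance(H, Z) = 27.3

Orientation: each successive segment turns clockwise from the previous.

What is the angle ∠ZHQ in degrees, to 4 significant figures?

110.6°

∠QGH = 124.9° gives GH at 23.00° from the x-axis; with |GH| = 13.0, H = (-28.95, 14.89). ∠GHZ = 146.5° gives HZ at -10.50° from the x-axis; with |HZ| = 27.3, Z = (-2.111, 9.913). Then cos ∠ZHQ = HZ·HQ / (|HZ||HQ|), giving 110.6°.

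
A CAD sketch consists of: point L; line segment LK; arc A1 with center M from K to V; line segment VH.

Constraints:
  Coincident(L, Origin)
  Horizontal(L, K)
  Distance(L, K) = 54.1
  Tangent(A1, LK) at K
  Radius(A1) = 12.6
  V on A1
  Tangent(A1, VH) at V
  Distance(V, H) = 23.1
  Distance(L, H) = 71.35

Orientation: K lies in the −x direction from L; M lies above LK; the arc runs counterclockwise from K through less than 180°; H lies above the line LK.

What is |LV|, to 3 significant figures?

49.5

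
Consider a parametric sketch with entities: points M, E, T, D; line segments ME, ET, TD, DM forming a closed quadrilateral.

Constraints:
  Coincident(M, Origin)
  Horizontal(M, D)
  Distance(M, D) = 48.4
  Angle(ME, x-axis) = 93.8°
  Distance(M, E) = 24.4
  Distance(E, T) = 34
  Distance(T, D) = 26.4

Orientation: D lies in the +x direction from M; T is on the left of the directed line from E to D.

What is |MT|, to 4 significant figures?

38.36

Checks: |ET| = 34.00 ✓; |TD| = 26.40 ✓.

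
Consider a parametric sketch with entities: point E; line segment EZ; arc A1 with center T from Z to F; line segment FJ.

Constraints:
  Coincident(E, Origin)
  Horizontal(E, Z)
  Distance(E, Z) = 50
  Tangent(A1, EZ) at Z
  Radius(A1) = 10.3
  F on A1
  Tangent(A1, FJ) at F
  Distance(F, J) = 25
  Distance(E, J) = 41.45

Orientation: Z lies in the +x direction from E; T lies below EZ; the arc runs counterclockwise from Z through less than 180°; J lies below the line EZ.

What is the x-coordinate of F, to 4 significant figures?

40.68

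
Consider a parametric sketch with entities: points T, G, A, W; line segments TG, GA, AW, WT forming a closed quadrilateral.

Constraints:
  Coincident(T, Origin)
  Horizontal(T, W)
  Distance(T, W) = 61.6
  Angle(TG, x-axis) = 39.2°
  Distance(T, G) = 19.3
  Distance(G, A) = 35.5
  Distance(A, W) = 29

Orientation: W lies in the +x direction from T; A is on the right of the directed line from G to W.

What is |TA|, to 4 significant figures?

40.24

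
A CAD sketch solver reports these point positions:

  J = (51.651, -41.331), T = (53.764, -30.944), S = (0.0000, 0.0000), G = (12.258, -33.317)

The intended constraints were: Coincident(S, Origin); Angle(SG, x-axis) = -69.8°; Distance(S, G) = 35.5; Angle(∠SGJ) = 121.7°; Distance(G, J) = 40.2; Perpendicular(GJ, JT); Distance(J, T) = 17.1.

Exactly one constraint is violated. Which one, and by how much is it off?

Distance(J, T) = 17.1 — off by 6.50.

S = (0.00, 0.00) ✓; SG at -69.80° ✓; |SG| = 35.50 ✓; ∠SGJ = 121.7° ✓; |GJ| = 40.20 ✓; ∠(GJ, JT) = 90.00° ✓; |JT| = 10.60 ✗.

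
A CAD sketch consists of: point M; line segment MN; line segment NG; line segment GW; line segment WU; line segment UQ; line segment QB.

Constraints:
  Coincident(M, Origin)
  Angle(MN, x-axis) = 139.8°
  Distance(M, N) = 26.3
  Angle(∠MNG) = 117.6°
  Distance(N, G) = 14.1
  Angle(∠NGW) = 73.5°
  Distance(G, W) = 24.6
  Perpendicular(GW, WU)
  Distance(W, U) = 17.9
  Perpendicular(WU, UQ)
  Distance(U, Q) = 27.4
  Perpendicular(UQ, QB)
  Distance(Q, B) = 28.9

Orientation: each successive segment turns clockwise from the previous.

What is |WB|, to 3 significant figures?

29.5

WU ⟂ UQ, so UQ runs at 151°; with |UQ| = 27.4, Q = (-28.2, 16.5). UQ ⟂ QB, so QB runs at 60.9°; with |QB| = 28.9, B = (-14.1, 41.7). Then |WB| = |B − W| = 29.5.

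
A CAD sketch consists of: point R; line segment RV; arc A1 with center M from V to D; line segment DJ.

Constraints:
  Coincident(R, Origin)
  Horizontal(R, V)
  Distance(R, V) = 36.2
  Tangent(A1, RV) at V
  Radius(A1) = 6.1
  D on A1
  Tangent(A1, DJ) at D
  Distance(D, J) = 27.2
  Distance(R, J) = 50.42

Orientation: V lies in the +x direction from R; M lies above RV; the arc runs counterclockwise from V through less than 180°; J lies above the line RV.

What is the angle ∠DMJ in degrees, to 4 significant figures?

77.36°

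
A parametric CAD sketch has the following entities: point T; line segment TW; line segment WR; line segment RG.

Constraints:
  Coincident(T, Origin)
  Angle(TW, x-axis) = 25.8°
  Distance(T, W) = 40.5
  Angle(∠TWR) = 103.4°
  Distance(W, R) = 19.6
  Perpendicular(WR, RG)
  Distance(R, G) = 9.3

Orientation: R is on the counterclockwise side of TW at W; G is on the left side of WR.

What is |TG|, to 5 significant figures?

41.786

∠TWR = 103.4°, so WR runs at 25.8° + (180° − 103.4°) = 102.40° from the x-axis; with |WR| = 19.6, R = W + 19.6·(cos 102.40°, sin 102.40°) = (32.254, 36.770). WR is perpendicular to RG; with |RG| = 9.3 on the left of WR, G = R + 9.3·(-0.97667, -0.21474) = (23.171, 34.773). Then |TG| = |G − T| = 41.786.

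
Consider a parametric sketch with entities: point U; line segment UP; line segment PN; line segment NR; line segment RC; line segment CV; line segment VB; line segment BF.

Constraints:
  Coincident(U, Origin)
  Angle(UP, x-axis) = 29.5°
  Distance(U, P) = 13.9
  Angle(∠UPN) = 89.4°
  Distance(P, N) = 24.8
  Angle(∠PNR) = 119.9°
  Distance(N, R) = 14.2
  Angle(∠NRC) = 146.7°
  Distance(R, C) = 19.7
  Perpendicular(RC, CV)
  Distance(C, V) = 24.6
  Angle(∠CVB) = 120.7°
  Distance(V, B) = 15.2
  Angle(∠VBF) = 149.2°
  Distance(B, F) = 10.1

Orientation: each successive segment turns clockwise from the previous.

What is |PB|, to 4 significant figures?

17.03

U is at the origin; UP runs at 29.5° with length 13.9, so P = (12.10, 6.845). ∠UPN = 89.4° gives PN at -61.10° from the x-axis; with |PN| = 24.8, N = (24.08, -14.87). ∠PNR = 119.9° gives NR at -121.2° from the x-axis; with |NR| = 14.2, R = (16.73, -27.01). ∠NRC = 146.7° gives RC at -154.5° from the x-axis; with |RC| = 19.7, C = (-1.054, -35.49). RC ⟂ CV, so CV runs at 115.5°; with |CV| = 24.6, V = (-11.64, -13.29). ∠CVB = 120.7° gives VB at 56.20° from the x-axis; with |VB| = 15.2, B = (-3.188, -0.6595). Then |PB| = |B − P| = 17.03.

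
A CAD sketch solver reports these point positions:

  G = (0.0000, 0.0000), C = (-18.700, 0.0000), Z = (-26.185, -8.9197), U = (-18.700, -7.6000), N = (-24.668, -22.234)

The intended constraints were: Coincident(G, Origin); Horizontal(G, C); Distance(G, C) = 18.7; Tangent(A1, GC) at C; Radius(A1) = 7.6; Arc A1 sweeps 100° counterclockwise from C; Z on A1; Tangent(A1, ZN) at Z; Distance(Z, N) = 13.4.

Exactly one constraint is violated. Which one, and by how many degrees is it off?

Tangent(A1, ZN) at Z — off by 3.50°.

G = (0.00, 0.00) ✓; G.y = 0.00, C.y = 0.00 ✓; |GC| = 18.70 ✓; ∠(UC, CG) = 90.00° ✓; |UC| = 7.600 ✓; bearing(U→Z) − bearing(U→C) = 100.0° ✓; |UZ| = 7.600 ✓; ∠(UZ, ZN) = 93.50° ✗; |ZN| = 13.40 ✓.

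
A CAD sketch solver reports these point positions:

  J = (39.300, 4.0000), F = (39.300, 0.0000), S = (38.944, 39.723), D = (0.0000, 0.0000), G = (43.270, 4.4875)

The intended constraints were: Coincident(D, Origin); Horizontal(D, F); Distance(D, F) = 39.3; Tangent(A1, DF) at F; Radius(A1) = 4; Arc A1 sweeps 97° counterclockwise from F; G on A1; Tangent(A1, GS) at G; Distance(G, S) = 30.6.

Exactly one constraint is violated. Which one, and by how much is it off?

Distance(G, S) = 30.6 — off by 4.90.

D = (0.00, 0.00) ✓; D.y = 0.00, F.y = 0.00 ✓; |DF| = 39.30 ✓; ∠(JF, FD) = 90.00° ✓; |JF| = 4.000 ✓; bearing(J→G) − bearing(J→F) = 97.00° ✓; |JG| = 4.000 ✓; ∠(JG, GS) = 90.00° ✓; |GS| = 35.50 ✗.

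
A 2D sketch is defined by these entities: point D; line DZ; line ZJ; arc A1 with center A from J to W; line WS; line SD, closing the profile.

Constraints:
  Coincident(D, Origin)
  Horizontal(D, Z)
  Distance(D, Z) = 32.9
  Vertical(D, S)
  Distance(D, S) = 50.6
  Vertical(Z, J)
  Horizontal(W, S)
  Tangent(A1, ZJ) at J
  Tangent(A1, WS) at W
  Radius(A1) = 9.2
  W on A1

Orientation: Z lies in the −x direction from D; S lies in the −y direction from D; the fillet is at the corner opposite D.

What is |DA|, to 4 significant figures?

47.70

D and S share the same x with |DS| = 50.6 and S on the −y side, so S = (0.000, -50.60). The virtual corner opposite D is at (-32.90, -50.60). Since A1 is tangent to ZJ there, AJ ⟂ ZJ and A1 meets WS tangentially, so AW is at right angles to WS, with radius 9.2, so the center A sits 9.2 in from both sides at A = (-23.70, -41.40). Then |DA| = |A − D| = 47.70.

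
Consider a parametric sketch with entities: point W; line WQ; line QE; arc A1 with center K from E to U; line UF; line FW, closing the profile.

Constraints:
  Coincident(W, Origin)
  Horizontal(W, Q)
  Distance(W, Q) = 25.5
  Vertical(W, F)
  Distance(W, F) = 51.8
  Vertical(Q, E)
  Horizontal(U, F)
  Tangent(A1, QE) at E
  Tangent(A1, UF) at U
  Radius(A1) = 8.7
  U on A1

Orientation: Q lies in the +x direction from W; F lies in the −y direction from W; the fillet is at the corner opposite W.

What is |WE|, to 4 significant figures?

50.08

W is at the origin; WQ is horizontal with |WQ| = 25.5 and Q on the +x side, so Q = (25.50, 0.000). W and F share the same x with |WF| = 51.8 and F on the −y side, so F = (0.000, -51.80). The virtual corner opposite W is at (25.50, -51.80). A1 meets QE tangentially, so KE is at right angles to QE and since A1 is tangent to UF there, KU ⟂ UF, with radius 8.7, so the center K sits 8.7 in from both sides at K = (16.80, -43.10). That places the tangent points at E = (25.50, -43.10) on QE and U = (16.80, -51.80) on UF. Then |WE| = |E − W| = 50.08.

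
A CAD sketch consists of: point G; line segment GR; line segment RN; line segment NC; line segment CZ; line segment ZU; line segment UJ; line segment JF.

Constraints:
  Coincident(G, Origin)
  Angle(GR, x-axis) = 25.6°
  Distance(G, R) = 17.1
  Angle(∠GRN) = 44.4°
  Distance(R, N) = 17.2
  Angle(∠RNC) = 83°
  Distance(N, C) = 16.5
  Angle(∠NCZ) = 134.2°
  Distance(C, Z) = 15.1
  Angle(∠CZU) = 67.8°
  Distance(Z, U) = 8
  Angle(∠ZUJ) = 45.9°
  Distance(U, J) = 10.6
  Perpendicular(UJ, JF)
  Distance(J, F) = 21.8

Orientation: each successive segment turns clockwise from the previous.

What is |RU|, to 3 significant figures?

17.8

∠NCZ = 134.2° gives CZ at 107° from the x-axis; with |CZ| = 15.1, Z = (-9.63, 13.1). ∠CZU = 67.8° gives ZU at -5.00° from the x-axis; with |ZU| = 8.0, U = (-1.66, 12.4). Then |RU| = |U − R| = 17.8.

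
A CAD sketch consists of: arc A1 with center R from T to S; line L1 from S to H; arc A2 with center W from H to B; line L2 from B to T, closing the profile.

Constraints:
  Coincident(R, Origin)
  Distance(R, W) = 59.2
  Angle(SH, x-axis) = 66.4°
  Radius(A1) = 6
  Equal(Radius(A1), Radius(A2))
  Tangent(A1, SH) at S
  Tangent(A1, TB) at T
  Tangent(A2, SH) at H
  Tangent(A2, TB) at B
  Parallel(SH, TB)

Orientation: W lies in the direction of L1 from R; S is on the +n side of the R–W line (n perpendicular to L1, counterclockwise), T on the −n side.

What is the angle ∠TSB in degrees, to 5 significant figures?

78.541°

The slot axis is L1's direction at 66.4°, so u = (cos 66.4°, sin 66.4°) = (0.40035, 0.91636) and n = (−sin 66.4°, cos 66.4°) = (-0.91636, 0.40035). R is at the origin and W lies 59.2 along u from R, so W = 59.2·u = (23.701, 54.249). Tangency of A1 to both parallel lines with radius 6.0 puts S and T at R ± 6.0·n: S = (-5.4982, 2.4021), T = (5.4982, -2.4021). Equal radii place H and B the same way about W: H = W + 6.0·n = (18.202, 56.651), B = W − 6.0·n = (29.199, 51.847). Then cos ∠TSB = ST·SB / (|ST||SB|), giving 78.541°.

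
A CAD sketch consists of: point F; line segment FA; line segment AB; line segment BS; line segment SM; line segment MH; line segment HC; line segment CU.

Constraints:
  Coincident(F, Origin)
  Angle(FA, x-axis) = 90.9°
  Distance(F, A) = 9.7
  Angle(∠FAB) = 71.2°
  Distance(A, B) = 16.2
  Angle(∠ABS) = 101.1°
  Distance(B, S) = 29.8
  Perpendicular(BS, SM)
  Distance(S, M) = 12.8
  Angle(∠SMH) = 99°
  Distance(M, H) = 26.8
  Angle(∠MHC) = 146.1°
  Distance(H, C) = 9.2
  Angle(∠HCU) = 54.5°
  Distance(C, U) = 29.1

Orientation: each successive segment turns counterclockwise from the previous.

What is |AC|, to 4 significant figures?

3.363

∠SMH = 99.0° gives MH at 89.60° from the x-axis; with |MH| = 26.8, H = (1.895, 3.486). ∠MHC = 146.1° gives HC at 123.5° from the x-axis; with |HC| = 9.2, C = (-3.183, 11.16). Then |AC| = |C − A| = 3.363.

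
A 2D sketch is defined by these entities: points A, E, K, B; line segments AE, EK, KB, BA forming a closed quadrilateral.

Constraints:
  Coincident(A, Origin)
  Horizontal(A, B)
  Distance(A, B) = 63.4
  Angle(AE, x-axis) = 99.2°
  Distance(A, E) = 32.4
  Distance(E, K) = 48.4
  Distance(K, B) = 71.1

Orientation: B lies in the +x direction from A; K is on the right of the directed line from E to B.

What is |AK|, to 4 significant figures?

17.40

A is at the origin; A and B share the same y with |AB| = 63.4 and B in +x, so B = (63.4, 0). AE runs at 99.2° with |AE| = 32.4, so E = (-5.180, 31.98). K is determined by |EK| = 48.4 and |KB| = 71.1 together: it lies at the intersection of circle(E, 48.4) and circle(B, 71.1). With |EB| = 75.67, the foot of the radical line on EB is 19.91 from E and the perpendicular offset is √(48.4² − 19.91²) = 44.11. Taking the right-of-EB solution: K = (-5.780, -16.41).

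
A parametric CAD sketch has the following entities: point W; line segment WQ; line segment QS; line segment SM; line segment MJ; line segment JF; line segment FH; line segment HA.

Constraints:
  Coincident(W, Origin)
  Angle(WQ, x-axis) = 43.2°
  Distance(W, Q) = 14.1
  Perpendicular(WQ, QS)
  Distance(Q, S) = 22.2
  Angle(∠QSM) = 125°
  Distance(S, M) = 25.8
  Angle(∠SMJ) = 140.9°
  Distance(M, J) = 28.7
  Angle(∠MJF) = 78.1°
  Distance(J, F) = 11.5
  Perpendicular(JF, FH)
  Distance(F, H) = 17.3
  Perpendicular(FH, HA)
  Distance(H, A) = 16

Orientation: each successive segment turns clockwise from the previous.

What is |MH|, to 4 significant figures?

12.14

∠MJF = 78.1° gives JF at 117.2° from the x-axis; with |JF| = 11.5, F = (-7.330, -39.66). The perpendicularity gives FH at right angles to JF, so FH runs at 27.20°; with |FH| = 17.3, H = (8.057, -31.75). Then |MH| = |H − M| = 12.14.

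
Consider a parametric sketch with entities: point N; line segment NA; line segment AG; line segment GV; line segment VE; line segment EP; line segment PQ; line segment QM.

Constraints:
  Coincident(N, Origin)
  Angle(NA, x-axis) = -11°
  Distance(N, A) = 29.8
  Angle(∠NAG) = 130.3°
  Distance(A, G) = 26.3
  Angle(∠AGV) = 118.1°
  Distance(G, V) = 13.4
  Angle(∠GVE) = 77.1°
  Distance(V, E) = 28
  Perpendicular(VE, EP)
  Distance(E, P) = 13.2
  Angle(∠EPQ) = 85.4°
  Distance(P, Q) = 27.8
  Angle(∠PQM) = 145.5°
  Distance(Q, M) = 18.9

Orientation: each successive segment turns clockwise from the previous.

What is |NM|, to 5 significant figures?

67.429

N is at the origin; NA runs at -11.0° with length 29.8, so A = (29.252, -5.6861). ∠NAG = 130.3° gives AG at -60.700° from the x-axis; with |AG| = 26.3, G = (42.123, -28.622). ∠AGV = 118.1° gives GV at -122.60° from the x-axis; with |GV| = 13.4, V = (34.904, -39.910). ∠GVE = 77.1° gives VE at 134.50° from the x-axis; with |VE| = 28.0, E = (15.278, -19.939). VE ⟂ EP, so EP runs at 44.500°; with |EP| = 13.2, P = (24.693, -10.687). ∠EPQ = 85.4° gives PQ at -50.100° from the x-axis; with |PQ| = 27.8, Q = (42.525, -32.015). ∠PQM = 145.5° gives QM at -84.600° from the x-axis; with |QM| = 18.9, M = (44.304, -50.831). Then |NM| = |M − N| = 67.429.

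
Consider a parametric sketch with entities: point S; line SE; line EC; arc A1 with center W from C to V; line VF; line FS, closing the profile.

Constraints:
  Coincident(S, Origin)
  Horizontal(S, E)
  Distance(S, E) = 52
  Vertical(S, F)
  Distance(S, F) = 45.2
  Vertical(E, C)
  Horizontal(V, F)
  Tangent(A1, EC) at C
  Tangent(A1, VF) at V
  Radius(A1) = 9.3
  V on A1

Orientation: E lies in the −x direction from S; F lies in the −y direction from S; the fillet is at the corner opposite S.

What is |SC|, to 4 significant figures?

63.19

S is at the origin; SE is horizontal with |SE| = 52.0 and E on the −x side, so E = (-52.00, 0.000). SF is vertical with |SF| = 45.2 and F on the −y side, so F = (0.000, -45.20). The virtual corner opposite S is at (-52.00, -45.20). Since A1 is tangent to EC there, WC ⟂ EC and the tangent condition forces WV to be normal to VF, with radius 9.3, so the center W sits 9.3 in from both sides at W = (-42.70, -35.90). That places the tangent points at C = (-52.00, -35.90) on EC and V = (-42.70, -45.20) on VF. Then |SC| = |C − S| = 63.19.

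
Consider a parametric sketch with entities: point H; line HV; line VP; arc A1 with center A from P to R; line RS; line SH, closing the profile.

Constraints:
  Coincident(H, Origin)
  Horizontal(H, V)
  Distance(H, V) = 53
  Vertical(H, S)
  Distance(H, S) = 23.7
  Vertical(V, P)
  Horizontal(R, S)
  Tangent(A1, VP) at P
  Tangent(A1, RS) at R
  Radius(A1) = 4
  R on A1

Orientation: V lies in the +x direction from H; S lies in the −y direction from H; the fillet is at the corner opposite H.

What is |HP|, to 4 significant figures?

56.54

The virtual corner opposite H is at (53.00, -23.70). Tangency of A1 to VP means the radius AP is perpendicular to VP and the tangent condition forces AR to be normal to RS, with radius 4.0, so the center A sits 4.0 in from both sides at A = (49.00, -19.70). That places the tangent points at P = (53.00, -19.70) on VP and R = (49.00, -23.70) on RS. Then |HP| = |P − H| = 56.54.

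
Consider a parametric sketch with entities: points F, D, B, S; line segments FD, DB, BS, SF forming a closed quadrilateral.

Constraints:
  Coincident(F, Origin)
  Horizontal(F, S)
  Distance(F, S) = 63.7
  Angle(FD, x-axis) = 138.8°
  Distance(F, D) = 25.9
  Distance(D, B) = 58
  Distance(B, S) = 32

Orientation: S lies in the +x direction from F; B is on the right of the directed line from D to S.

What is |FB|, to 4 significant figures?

33.75

Checks: |DB| = 58.00 ✓; |BS| = 32.00 ✓.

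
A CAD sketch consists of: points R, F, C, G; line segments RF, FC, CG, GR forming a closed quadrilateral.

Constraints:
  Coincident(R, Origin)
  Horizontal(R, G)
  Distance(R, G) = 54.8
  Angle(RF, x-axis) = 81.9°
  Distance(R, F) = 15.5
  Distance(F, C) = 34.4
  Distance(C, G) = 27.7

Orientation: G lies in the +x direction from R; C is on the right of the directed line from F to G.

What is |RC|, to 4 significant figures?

29.01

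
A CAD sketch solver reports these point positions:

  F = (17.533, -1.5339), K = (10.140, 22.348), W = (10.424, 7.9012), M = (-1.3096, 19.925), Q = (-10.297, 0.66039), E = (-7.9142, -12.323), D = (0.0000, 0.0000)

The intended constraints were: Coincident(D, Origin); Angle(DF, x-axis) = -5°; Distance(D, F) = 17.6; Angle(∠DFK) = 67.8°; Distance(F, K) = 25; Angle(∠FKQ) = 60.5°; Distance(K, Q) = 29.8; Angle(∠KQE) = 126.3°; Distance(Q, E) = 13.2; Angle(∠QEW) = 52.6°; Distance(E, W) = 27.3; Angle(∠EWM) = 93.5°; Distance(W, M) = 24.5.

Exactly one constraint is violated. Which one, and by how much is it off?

Distance(W, M) = 24.5 — off by 7.70.

D = (0.00, 0.00) ✓; DF at -5.000° ✓; |DF| = 17.60 ✓; ∠DFK = 67.80° ✓; |FK| = 25.00 ✓; ∠FKQ = 60.50° ✓; |KQ| = 29.80 ✓; ∠KQE = 126.3° ✓; |QE| = 13.20 ✓; ∠QEW = 52.60° ✓; |EW| = 27.30 ✓; ∠EWM = 93.50° ✓; |WM| = 16.80 ✗.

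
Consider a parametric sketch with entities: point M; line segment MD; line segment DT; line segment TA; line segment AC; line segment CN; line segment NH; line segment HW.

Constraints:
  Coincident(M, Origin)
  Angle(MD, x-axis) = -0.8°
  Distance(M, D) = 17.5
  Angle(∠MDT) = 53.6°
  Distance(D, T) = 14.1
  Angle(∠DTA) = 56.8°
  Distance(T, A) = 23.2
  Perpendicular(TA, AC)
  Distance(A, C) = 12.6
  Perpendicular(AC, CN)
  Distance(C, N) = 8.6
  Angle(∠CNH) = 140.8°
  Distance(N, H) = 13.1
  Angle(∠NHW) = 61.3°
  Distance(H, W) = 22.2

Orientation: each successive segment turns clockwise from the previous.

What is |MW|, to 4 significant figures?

11.21

M is at the origin; MD runs at -0.8° with length 17.5, so D = (17.50, -0.2443). ∠MDT = 53.6° gives DT at -127.2° from the x-axis; with |DT| = 14.1, T = (8.973, -11.48). ∠DTA = 56.8° gives TA at 109.6° from the x-axis; with |TA| = 23.2, A = (1.191, 10.38). The perpendicularity gives AC at right angles to TA, so AC runs at 19.60°; with |AC| = 12.6, C = (13.06, 14.61). AC ⟂ CN, so CN runs at -70.40°; with |CN| = 8.6, N = (15.95, 6.505). ∠CNH = 140.8° gives NH at -109.6° from the x-axis; with |NH| = 13.1, H = (11.55, -5.836). ∠NHW = 61.3° gives HW at 131.7° from the x-axis; with |HW| = 22.2, W = (-3.217, 10.74). Then |MW| = |W − M| = 11.21.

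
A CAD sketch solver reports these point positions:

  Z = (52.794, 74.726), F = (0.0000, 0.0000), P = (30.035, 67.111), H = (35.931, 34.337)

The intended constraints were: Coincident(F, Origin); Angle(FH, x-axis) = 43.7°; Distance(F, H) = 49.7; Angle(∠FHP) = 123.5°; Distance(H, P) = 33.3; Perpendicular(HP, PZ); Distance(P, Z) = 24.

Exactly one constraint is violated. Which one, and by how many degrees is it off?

Perpendicular(HP, PZ) — off by 8.30°.

F = (0.00, 0.00) ✓; FH at 43.70° ✓; |FH| = 49.70 ✓; ∠FHP = 123.5° ✓; |HP| = 33.30 ✓; ∠(HP, PZ) = 81.70° ✗; |PZ| = 24.00 ✓.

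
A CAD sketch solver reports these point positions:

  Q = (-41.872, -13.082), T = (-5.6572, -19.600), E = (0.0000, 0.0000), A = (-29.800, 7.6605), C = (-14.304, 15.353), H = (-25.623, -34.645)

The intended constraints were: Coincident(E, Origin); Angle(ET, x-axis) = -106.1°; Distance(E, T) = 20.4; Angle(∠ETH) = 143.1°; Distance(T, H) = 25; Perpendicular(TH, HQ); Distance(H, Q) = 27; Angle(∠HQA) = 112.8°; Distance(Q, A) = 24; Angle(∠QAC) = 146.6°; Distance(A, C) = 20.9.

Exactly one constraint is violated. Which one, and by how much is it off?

Distance(A, C) = 20.9 — off by 3.60.

E = (0.00, 0.00) ✓; ET at -106.1° ✓; |ET| = 20.40 ✓; ∠ETH = 143.1° ✓; |TH| = 25.00 ✓; ∠(TH, HQ) = 90.00° ✓; |HQ| = 27.00 ✓; ∠HQA = 112.8° ✓; |QA| = 24.00 ✓; ∠QAC = 146.6° ✓; |AC| = 17.30 ✗.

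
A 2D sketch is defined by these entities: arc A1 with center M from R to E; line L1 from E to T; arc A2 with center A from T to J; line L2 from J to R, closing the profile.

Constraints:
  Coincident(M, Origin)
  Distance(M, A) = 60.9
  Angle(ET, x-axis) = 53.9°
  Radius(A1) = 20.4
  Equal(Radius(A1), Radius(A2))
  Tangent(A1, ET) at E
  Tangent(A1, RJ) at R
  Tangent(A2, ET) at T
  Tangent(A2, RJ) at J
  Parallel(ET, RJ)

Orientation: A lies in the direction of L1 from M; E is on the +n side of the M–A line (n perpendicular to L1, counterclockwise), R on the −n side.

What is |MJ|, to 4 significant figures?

64.23

Tangency of A1 to both parallel lines with radius 20.4 puts E and R at M ± 20.4·n: E = (-16.48, 12.02), R = (16.48, -12.02). Equal radii place T and J the same way about A: T = A + 20.4·n = (19.40, 61.23), J = A − 20.4·n = (52.37, 37.19). Then |MJ| = |J − M| = 64.23.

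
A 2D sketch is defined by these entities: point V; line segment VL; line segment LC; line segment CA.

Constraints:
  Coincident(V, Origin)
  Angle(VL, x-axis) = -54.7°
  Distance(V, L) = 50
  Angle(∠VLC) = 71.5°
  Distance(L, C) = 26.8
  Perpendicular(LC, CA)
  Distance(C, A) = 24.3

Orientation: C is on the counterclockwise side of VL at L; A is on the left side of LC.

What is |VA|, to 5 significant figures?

25.572

V is at the origin; VL runs at -54.7° with length 50.0, so L = 50.0·(cos -54.7°, sin -54.7°) = (28.893, -40.807). ∠VLC = 71.5°, so LC runs at -54.7° + (180° − 71.5°) = 53.800° from the x-axis; with |LC| = 26.8, C = L + 26.8·(cos 53.800°, sin 53.800°) = (44.721, -19.180). The perpendicularity gives CA at right angles to LC; with |CA| = 24.3 on the left of LC, A = C + 24.3·(-0.80696, 0.59061) = (25.112, -4.8286). Then |VA| = |A − V| = 25.572.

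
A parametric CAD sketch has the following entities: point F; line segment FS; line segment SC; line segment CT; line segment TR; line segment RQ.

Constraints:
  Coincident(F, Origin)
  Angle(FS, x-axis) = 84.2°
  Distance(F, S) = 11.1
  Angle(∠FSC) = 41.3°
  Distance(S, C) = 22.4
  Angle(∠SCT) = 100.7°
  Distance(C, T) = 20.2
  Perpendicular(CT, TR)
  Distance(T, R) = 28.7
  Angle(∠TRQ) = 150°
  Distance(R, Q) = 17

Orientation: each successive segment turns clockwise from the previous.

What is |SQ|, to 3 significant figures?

26.6

F is at the origin; FS runs at 84.2° with length 11.1, so S = (1.12, 11.0). ∠FSC = 41.3° gives SC at -54.5° from the x-axis; with |SC| = 22.4, C = (14.1, -7.19). ∠SCT = 100.7° gives CT at -134° from the x-axis; with |CT| = 20.2, T = (0.148, -21.8). CT ⟂ TR, so TR runs at 136°; with |TR| = 28.7, R = (-20.6, -1.91). ∠TRQ = 150.0° gives RQ at 106° from the x-axis; with |RQ| = 17.0, Q = (-25.3, 14.4). Then |SQ| = |Q − S| = 26.6.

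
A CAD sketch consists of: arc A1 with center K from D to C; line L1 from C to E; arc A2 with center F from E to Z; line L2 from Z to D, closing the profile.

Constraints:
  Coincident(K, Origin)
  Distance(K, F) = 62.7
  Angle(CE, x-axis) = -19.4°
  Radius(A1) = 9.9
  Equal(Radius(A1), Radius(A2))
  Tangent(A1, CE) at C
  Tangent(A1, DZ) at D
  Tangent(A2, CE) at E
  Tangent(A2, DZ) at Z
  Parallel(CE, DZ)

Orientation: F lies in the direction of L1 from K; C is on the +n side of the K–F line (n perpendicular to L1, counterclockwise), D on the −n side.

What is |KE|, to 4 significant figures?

63.48

Tangency of A1 to both parallel lines with radius 9.9 puts C and D at K ± 9.9·n: C = (3.288, 9.338), D = (-3.288, -9.338). Equal radii place E and Z the same way about F: E = F + 9.9·n = (62.43, -11.49), Z = F − 9.9·n = (55.85, -30.16). Then |KE| = |E − K| = 63.48.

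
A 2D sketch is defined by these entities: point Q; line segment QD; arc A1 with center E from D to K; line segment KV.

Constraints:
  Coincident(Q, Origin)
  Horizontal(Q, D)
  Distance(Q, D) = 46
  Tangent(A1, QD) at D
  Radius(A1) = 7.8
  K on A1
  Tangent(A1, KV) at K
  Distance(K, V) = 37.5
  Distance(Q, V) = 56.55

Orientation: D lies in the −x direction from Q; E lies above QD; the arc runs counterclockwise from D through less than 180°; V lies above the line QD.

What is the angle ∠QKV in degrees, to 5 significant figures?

95.499°

Checks: |EK| = 7.800 ✓; ∠(EK, KV) = 90.00° ✓; |KV| = 37.50 ✓; |QV| = 56.55 ✓.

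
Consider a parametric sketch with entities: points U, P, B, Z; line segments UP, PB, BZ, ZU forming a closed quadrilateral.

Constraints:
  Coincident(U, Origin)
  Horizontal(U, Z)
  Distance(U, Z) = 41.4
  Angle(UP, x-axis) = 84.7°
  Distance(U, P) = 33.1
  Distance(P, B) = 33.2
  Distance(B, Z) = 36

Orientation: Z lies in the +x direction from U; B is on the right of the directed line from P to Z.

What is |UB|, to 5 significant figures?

5.4027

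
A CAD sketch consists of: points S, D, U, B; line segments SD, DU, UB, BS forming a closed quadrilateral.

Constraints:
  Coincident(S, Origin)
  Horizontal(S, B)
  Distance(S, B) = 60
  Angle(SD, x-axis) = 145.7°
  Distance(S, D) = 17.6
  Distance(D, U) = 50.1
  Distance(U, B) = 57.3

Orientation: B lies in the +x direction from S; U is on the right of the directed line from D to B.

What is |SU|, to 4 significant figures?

34.57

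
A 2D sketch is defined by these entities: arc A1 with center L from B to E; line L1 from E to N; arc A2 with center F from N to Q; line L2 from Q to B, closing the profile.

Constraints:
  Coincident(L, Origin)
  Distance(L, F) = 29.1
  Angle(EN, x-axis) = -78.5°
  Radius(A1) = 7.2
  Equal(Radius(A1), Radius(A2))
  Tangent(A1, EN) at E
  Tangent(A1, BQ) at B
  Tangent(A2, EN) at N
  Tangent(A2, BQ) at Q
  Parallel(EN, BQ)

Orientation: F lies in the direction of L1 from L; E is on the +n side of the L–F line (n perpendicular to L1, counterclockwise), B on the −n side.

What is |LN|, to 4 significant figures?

29.98

Tangency of A1 to both parallel lines with radius 7.2 puts E and B at L ± 7.2·n: E = (7.055, 1.435), B = (-7.055, -1.435). Equal radii place N and Q the same way about F: N = F + 7.2·n = (12.86, -27.08), Q = F − 7.2·n = (-1.254, -29.95). Then |LN| = |N − L| = 29.98.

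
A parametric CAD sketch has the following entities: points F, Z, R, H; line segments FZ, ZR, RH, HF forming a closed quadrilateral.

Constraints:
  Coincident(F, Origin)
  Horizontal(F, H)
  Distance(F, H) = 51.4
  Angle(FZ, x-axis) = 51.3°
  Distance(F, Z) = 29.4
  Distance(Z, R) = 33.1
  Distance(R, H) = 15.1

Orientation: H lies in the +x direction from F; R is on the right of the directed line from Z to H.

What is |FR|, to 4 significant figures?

37.23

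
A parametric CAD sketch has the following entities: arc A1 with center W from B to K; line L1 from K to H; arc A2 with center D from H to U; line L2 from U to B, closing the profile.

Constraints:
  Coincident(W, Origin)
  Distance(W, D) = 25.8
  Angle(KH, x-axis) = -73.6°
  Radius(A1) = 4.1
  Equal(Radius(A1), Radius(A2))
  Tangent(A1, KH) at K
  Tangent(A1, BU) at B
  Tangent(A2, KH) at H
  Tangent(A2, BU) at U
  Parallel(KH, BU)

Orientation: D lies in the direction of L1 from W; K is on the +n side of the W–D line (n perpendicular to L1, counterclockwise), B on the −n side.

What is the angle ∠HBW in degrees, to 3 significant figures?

72.4°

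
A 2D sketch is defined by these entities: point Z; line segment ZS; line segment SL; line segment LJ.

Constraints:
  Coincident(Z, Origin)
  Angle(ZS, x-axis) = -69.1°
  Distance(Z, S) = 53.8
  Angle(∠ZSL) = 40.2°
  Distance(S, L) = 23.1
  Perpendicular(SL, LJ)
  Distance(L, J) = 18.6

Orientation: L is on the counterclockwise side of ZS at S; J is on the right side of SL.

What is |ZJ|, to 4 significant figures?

56.28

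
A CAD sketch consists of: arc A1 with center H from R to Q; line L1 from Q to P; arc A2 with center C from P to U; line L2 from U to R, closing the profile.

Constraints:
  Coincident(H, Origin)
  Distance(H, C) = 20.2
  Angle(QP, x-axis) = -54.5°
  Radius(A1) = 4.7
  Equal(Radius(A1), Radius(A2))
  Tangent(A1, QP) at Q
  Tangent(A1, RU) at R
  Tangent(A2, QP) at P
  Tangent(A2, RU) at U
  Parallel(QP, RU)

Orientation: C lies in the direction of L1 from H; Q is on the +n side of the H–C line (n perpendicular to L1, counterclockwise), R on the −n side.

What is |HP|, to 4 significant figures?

20.74

The slot axis is L1's direction at -54.5°, so u = (cos -54.5°, sin -54.5°) = (0.5807, -0.8141) and n = (−sin -54.5°, cos -54.5°) = (0.8141, 0.5807). H is at the origin and C lies 20.2 along u from H, so C = 20.2·u = (11.73, -16.45). Tangency of A1 to both parallel lines with radius 4.7 puts Q and R at H ± 4.7·n: Q = (3.826, 2.729), R = (-3.826, -2.729). Equal radii place P and U the same way about C: P = C + 4.7·n = (15.56, -13.72), U = C − 4.7·n = (7.904, -19.17). Then |HP| = |P − H| = 20.74.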